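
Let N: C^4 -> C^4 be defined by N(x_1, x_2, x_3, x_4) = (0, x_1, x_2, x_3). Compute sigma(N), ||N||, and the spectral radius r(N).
sigma(N) = {0}; ||N|| = 1; r(N) = 0. (N is nilpotent with N^4 = 0.)

On C^4, N is a strictly lower-triangular matrix with 1 on the subdiagonal and zeros elsewhere, so its characteristic polynomial is lambda^4 and every eigenvalue is 0: sigma(N) = {0}. For the operator norm, N e_i = e_{i+1} for i = 1, ..., 3 and N e_4 = 0, so the singular values of N are 1 (with multiplicity 3) and 0; hence ||N|| = 1. The spectral radius r(N) = max|lambda| = 0. Note ||N|| > r(N) — characteristic of non-normal nilpotent operators. Indeed N^4 = 0.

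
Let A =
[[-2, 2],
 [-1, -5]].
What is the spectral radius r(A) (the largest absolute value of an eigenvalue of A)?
r(A) = 4

The eigenvalues of A are the roots of its characteristic polynomial. With M = A (coefficients from the trace and determinant):
  p(λ) = det(λ I - M) = λ^2 + 7λ + 12.
For λ^2 + 7λ + 12 the discriminant is 1. It is a perfect square (1^2), so the roots are rational: λ = (-7 ± 1)/2 = -3, -4.
Thus the eigenvalues (to 4 decimals) are -3 (modulus 3); -4 (modulus 4). The spectral radius is the largest modulus: r(A) = 4. (Cross-check: r(A) ≤ ||A||_2 ≈ 5.389; equality holds whenever A is normal, though it can also hold for some non-normal A.)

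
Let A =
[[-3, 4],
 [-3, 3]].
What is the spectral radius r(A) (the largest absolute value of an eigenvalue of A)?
r(A) = sqrt(3) ≈ 1.7321

The eigenvalues of A are the roots of its characteristic polynomial. With M = A (coefficients from the trace and determinant):
  p(λ) = det(λ I - M) = λ^2 + 3.
For λ^2 + 3 the discriminant is -12. It is negative, so the roots are the complex-conjugate pair λ = 0 ± (sqrt(12)/2) i ≈ 0 ± 1.7321i. For a conjugate pair the product of the roots equals the constant term, so |λ|^2 = 3 and |λ| = sqrt(3) ≈ 1.7321.
Thus the eigenvalues (to 4 decimals) are 0 ± 1.7321i (modulus 1.7321). The spectral radius is the largest modulus: r(A) = sqrt(3) ≈ 1.7321. (Cross-check: r(A) ≤ ||A||_2 ≈ 6.5414; equality holds whenever A is normal, though it can also hold for some non-normal A.)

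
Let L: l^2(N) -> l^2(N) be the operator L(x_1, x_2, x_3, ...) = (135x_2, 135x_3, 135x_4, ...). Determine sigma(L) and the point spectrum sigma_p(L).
sigma(L) = closed disk {z in C : |z| ≤ 135}; sigma_p(L) = open disk {z in C : |z| < 135}

Note L = 135·V where V is the unit left shift (V x)_k = x_{k+1}; so sigma(L) = 135·sigma(V) and ||L|| = 135||V||. ||L x||^2 = 18225sum_{k≥2} |x_k|^2 ≤ 18225||x||^2, with equality on {x : x_1 = 0}, so ||L|| = 135. For any lambda with |lambda| < 135, set r = lambda/135 (|r| < 1); the vector x = (1, r, r^2, ...) is in l^2 and satisfies L x = 135(r, r^2, ...) = lambda x, so lambda is an eigenvalue. On the boundary |lambda| = 135 the geometric series diverges, so no l^2 eigenvector exists, but these lambda lie in the approximate point spectrum. Hence sigma(L) is the closed disk of radius 135 and sigma_p(L) is the open disk.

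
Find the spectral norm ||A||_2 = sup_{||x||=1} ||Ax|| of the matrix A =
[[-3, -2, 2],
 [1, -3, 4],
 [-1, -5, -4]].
||A||_2 ≈ 6.5547 (= sqrt(largest eigenvalue of A^T A))

||A||_2 = sigma_max(A) = sqrt(lambda_max(A^T A)). Form the symmetric matrix M = A^T A =
[[11, 8, 2],
 [8, 38, 4],
 [2, 4, 36]].
Its characteristic polynomial (trace, sum of principal 2x2 minors, determinant of M give the coefficients) is
  p(λ) = det(λ I - M) = λ^3 - 85λ^2 + 2098λ - 12544.
No integer candidate from the rational root theorem (±divisors of 12544) is a root, so the roots are irrational. The cubic discriminant is Δ = 65977220 > 0, so there are three distinct real roots. p(8) = -688 and p(9) = 182 have opposite signs, so a root lies in (8, 9); Newton's method refines it to λ ≈ 8.7791. p(33) = 62 and p(34) = -168 have opposite signs, so a root lies in (33, 34); Newton's method refines it to λ ≈ 33.2569. p(42) = -280 and p(43) = 12 have opposite signs, so a root lies in (42, 43); Newton's method refines it to λ ≈ 42.964. Check (Vieta): the three roots sum to 85, matching tr M = 85.
So the eigenvalues of A^T A are ≈ 8.7791, 33.2569, 42.964 (all ≥ 0, as they must be for A^T A). The largest is λ_max ≈ 42.964, hence ||A||_2 = sqrt(λ_max) ≈ 6.5547.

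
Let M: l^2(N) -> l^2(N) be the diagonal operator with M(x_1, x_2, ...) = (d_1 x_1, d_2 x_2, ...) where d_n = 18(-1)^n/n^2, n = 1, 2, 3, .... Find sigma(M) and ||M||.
sigma(M) = {18(-1)^n/n^2 : n ≥ 1} ∪ {0}; ||M|| = 18

A bounded diagonal operator on l^2 with diagonal entries d_n has spectrum equal to the closure of {d_n : n ≥ 1}: every d_n is an eigenvalue (with eigenvector e_n), so {d_n} ⊂ sigma(M); the spectrum is closed, so its closure is too; and for lambda not in the closure, (M - lambda I) has bounded inverse (the diagonal entries 1/(d_n - lambda) are bounded). For our sequence d_n = 18(-1)^n/n^2, n = 1, 2, 3, ...:
  - {d_n} = {18(-1)^n/n^2 : n ≥ 1}; the only limit point is 0
  - closure = {18(-1)^n/n^2 : n ≥ 1} ∪ {0}
For the norm: a diagonal operator has ||M|| = sup_n |d_n|. Here |d_n| = 18/n^2 is decreasing, so sup_n |d_n| = |d_1| = 18. So ||M|| = 18.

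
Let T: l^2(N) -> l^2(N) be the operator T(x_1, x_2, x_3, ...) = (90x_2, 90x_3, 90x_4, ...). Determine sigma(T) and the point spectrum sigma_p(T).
sigma(T) = closed disk {z in C : |z| ≤ 90}; sigma_p(T) = open disk {z in C : |z| < 90}

Note T = 90·V where V is the unit left shift (V x)_k = x_{k+1}; so sigma(T) = 90·sigma(V) and ||T|| = 90||V||. ||T x||^2 = 8100sum_{k≥2} |x_k|^2 ≤ 8100||x||^2, with equality on {x : x_1 = 0}, so ||T|| = 90. For any lambda with |lambda| < 90, set r = lambda/90 (|r| < 1); the vector x = (1, r, r^2, ...) is in l^2 and satisfies T x = 90(r, r^2, ...) = lambda x, so lambda is an eigenvalue. On the boundary |lambda| = 90 the geometric series diverges, so no l^2 eigenvector exists, but these lambda lie in the approximate point spectrum. Hence sigma(T) is the closed disk of radius 90 and sigma_p(T) is the open disk.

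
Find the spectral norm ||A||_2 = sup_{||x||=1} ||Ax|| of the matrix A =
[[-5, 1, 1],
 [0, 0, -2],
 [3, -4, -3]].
||A||_2 ≈ 7.3125 (= sqrt(largest eigenvalue of A^T A))

||A||_2 = sigma_max(A) = sqrt(lambda_max(A^T A)). Form the symmetric matrix M = A^T A =
[[34, -17, -14],
 [-17, 17, 13],
 [-14, 13, 14]].
Its characteristic polynomial (trace, sum of principal 2x2 minors, determinant of M give the coefficients) is
  p(λ) = det(λ I - M) = λ^3 - 65λ^2 + 638λ - 1156.
No integer candidate from the rational root theorem (±divisors of 1156) is a root, so the roots are irrational. The cubic discriminant is Δ = 237945300 > 0, so there are three distinct real roots. p(2) = -132 and p(3) = 200 have opposite signs, so a root lies in (2, 3); Newton's method refines it to λ ≈ 2.3577. p(9) = 50 and p(10) = -276 have opposite signs, so a root lies in (9, 10); Newton's method refines it to λ ≈ 9.1693. p(53) = -1050 and p(54) = 1220 have opposite signs, so a root lies in (53, 54); Newton's method refines it to λ ≈ 53.473. Check (Vieta): the three roots sum to 65, matching tr M = 65.
So the eigenvalues of A^T A are ≈ 2.3577, 9.1693, 53.473 (all ≥ 0, as they must be for A^T A). The largest is λ_max ≈ 53.473, hence ||A||_2 = sqrt(λ_max) ≈ 7.3125.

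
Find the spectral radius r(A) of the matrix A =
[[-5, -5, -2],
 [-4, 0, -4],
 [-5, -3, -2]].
r(A) = (8 + sqrt(160))/2 ≈ 10.3246

The eigenvalues of A are the roots of its characteristic polynomial. With M = A (coefficients from the trace, the sum of principal 2x2 minors, and det A):
  p(λ) = det(λ I - M) = λ^3 + 7λ^2 - 32λ + 24.
By the rational root theorem any rational root is an integer divisor of 24. Testing λ = 1: p(1) = 1 + 7 - 32 + 24 = 0, so λ = 1 is a root. Dividing out (λ - 1) leaves p(λ) = (λ - 1)(λ^2 + 8λ - 24). For λ^2 + 8λ - 24 the discriminant is 160. It is nonnegative but not a perfect square, so the roots are real and irrational: λ = (-8 ± sqrt(160))/2 ≈ 2.3246, -10.3246.
Thus the eigenvalues (to 4 decimals) are 2.3246 (modulus 2.3246); -10.3246 (modulus 10.3246); 1 (modulus 1). The spectral radius is the largest modulus: r(A) = (8 + sqrt(160))/2 ≈ 10.3246. (Cross-check: r(A) ≤ ||A||_2 ≈ 10.5143; equality holds whenever A is normal, though it can also hold for some non-normal A.)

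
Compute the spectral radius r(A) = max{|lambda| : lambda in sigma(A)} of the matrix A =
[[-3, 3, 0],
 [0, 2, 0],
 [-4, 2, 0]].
r(A) = 3

The eigenvalues of A are the roots of its characteristic polynomial. With M = A (coefficients from the trace, the sum of principal 2x2 minors, and det A):
  p(λ) = det(λ I - M) = λ^3 + λ^2 - 6λ.
The constant term is 0, so λ = 0 is a root. Dividing out λ leaves p(λ) = λ(λ^2 + λ - 6). For λ^2 + λ - 6 the discriminant is 25. It is a perfect square (5^2), so the roots are rational: λ = (-1 ± 5)/2 = 2, -3.
Thus the eigenvalues (to 4 decimals) are 2 (modulus 2); -3 (modulus 3); 0 (modulus 0). The spectral radius is the largest modulus: r(A) = 3. (Cross-check: r(A) ≤ ||A||_2 ≈ 6.202; equality holds whenever A is normal, though it can also hold for some non-normal A.)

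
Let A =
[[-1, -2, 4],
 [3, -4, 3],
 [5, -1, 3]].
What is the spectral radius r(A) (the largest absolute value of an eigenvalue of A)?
r(A) = 5

The eigenvalues of A are the roots of its characteristic polynomial. With M = A (coefficients from the trace, the sum of principal 2x2 minors, and det A):
  p(λ) = det(λ I - M) = λ^3 + 2λ^2 - 22λ - 65.
By the rational root theorem any rational root is an integer divisor of 65. Testing λ = 5: p(5) = 125 + 50 - 110 - 65 = 0, so λ = 5 is a root. Dividing out (λ - 5) leaves p(λ) = (λ - 5)(λ^2 + 7λ + 13). For λ^2 + 7λ + 13 the discriminant is -3. It is negative, so the roots are the complex-conjugate pair λ = -7/2 ± (sqrt(3)/2) i ≈ -3.5 ± 0.866i. For a conjugate pair the product of the roots equals the constant term, so |λ|^2 = 13 and |λ| = sqrt(13) ≈ 3.6056.
Thus the eigenvalues (to 4 decimals) are -3.5 ± 0.866i (modulus 3.6056); 5 (modulus 5). The spectral radius is the largest modulus: r(A) = 5. (Cross-check: r(A) ≤ ||A||_2 ≈ 8.3373; equality holds whenever A is normal, though it can also hold for some non-normal A.)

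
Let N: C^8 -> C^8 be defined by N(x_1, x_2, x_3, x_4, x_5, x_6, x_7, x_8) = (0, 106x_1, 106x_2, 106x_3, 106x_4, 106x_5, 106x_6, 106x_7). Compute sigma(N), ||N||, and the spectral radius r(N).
sigma(N) = {0}; ||N|| = 106; r(N) = 0. (N is nilpotent with N^8 = 0.)

On C^8, N is a strictly lower-triangular matrix with 106 on the subdiagonal and zeros elsewhere, so its characteristic polynomial is lambda^8 and every eigenvalue is 0: sigma(N) = {0}. For the operator norm, N e_i = 106e_{i+1} for i = 1, ..., 7 and N e_8 = 0, so the singular values of N are 106 (with multiplicity 7) and 0; hence ||N|| = 106. The spectral radius r(N) = max|lambda| = 0. Note ||N|| > r(N) — characteristic of non-normal nilpotent operators. Indeed N^8 = 0.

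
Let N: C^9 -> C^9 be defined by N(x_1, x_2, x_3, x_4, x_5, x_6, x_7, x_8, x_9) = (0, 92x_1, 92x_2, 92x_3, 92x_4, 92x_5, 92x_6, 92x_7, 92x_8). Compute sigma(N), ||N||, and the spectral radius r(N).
sigma(N) = {0}; ||N|| = 92; r(N) = 0. (N is nilpotent with N^9 = 0.)

On C^9, N is a strictly lower-triangular matrix with 92 on the subdiagonal and zeros elsewhere, so its characteristic polynomial is lambda^9 and every eigenvalue is 0: sigma(N) = {0}. For the operator norm, N e_i = 92e_{i+1} for i = 1, ..., 8 and N e_9 = 0, so the singular values of N are 92 (with multiplicity 8) and 0; hence ||N|| = 92. The spectral radius r(N) = max|lambda| = 0. Note ||N|| > r(N) — characteristic of non-normal nilpotent operators. Indeed N^9 = 0.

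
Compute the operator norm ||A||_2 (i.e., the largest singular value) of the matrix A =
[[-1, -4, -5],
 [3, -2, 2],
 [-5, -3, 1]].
||A||_2 ≈ 7.2723 (= sqrt(largest eigenvalue of A^T A))

||A||_2 = sigma_max(A) = sqrt(lambda_max(A^T A)). Form the symmetric matrix M = A^T A =
[[35, 13, 6],
 [13, 29, 13],
 [6, 13, 30]].
Its characteristic polynomial (trace, sum of principal 2x2 minors, determinant of M give the coefficients) is
  p(λ) = det(λ I - M) = λ^3 - 94λ^2 + 2561λ - 20449.
No integer candidate from the rational root theorem (±divisors of 20449) is a root, so the roots are irrational. The cubic discriminant is Δ = 146360929 > 0, so there are three distinct real roots. p(14) = -275 and p(15) = 191 have opposite signs, so a root lies in (14, 15); Newton's method refines it to λ ≈ 14.5635. p(26) = 169 and p(27) = -145 have opposite signs, so a root lies in (26, 27); Newton's method refines it to λ ≈ 26.5496. p(52) = -845 and p(53) = 115 have opposite signs, so a root lies in (52, 53); Newton's method refines it to λ ≈ 52.8869. Check (Vieta): the three roots sum to 94, matching tr M = 94.
So the eigenvalues of A^T A are ≈ 14.5635, 26.5496, 52.8869 (all ≥ 0, as they must be for A^T A). The largest is λ_max ≈ 52.8869, hence ||A||_2 = sqrt(λ_max) ≈ 7.2723.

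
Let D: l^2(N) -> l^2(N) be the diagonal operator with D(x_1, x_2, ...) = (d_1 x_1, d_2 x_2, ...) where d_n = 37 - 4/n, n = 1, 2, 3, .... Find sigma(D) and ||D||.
sigma(D) = {37 - 4/n : n ≥ 1} ∪ {37}; ||D|| = 37

A bounded diagonal operator on l^2 with diagonal entries d_n has spectrum equal to the closure of {d_n : n ≥ 1}: every d_n is an eigenvalue (with eigenvector e_n), so {d_n} ⊂ sigma(D); the spectrum is closed, so its closure is too; and for lambda not in the closure, (D - lambda I) has bounded inverse (the diagonal entries 1/(d_n - lambda) are bounded). For our sequence d_n = 37 - 4/n, n = 1, 2, 3, ...:
  - {d_n} = {37 - 4/n : n ≥ 1}; the only limit point is 37
  - closure = {37 - 4/n : n ≥ 1} ∪ {37}
For the norm: a diagonal operator has ||D|| = sup_n |d_n|. Here d_n = 37 - 4/n increases monotonically from d_1 = 33 toward 37, with all terms in [33, 37); so sup_n |d_n| = 37 (the supremum is the limit, not attained). So ||D|| = 37.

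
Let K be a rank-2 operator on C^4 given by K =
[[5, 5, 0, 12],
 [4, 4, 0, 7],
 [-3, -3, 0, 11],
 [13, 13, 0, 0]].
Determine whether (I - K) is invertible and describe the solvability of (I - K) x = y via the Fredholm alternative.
(I - K) is invertible (det(I - K) = -255 ≠ 0), so for every y in C^4 the equation (I - K) x = y has a unique solution.

K has rank 2 and factors as K = U V^T = u1 v1^T + u2 v2^T with u1 = (2, 1, 3, -2), v1 = (-2, -2, 0, 3), u2 = (-3, -2, -1, -3), v2 = (-3, -3, 0, -2) (multiplying out reproduces the displayed K). The nonzero eigenvalues of U V^T coincide with those of the 2 x 2 matrix G = V^T U = [[v1·u1, v1·u2], [v2·u1, v2·u2]] = [[-12, 1], [-5, 21]], and by the Sylvester determinant identity det(I_4 - U V^T) = det(I_2 - V^T U) = det([[13, -1], [5, -20]]) = (13)(-20) - (-1)(5) = -255. (Direct check: I - K =
[[-4, -5, 0, -12],
 [-4, -3, 0, -7],
 [3, 3, 1, -11],
 [-13, -13, 0, 1]]
has determinant -255.) The finite-dimensional Fredholm alternative says: either (I - K) is invertible, or ker(I - K) ≠ {0} and then range(I - K) = ker((I - K)^*)^⊥, with dim ker(I - K) = dim ker((I - K)^*). Since det(I - K) ≠ 0, 1 is not an eigenvalue of K and ker(I - K) = {0}, so we are in the first case: for every y there is a unique x = (I - K)^(-1) y. (Explicitly, by the Woodbury identity, (I - U V^T)^(-1) = I + U (I_2 - G)^(-1) V^T.)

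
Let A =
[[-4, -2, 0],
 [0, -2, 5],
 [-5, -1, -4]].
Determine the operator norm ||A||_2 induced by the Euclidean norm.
||A||_2 ≈ 7.8428 (= sqrt(largest eigenvalue of A^T A))

||A||_2 = sigma_max(A) = sqrt(lambda_max(A^T A)). Form the symmetric matrix M = A^T A =
[[41, 13, 20],
 [13, 9, -6],
 [20, -6, 41]].
Its characteristic polynomial (trace, sum of principal 2x2 minors, determinant of M give the coefficients) is
  p(λ) = det(λ I - M) = λ^3 - 91λ^2 + 1814λ - 4.
No integer candidate from the rational root theorem (±divisors of 4) is a root, so the roots are irrational. The cubic discriminant is Δ = 3372688660 > 0, so there are three distinct real roots. p(0) = -4 and p(1) = 1720 have opposite signs, so a root lies in (0, 1); Newton's method refines it to λ ≈ 0.0022. p(29) = 460 and p(30) = -484 have opposite signs, so a root lies in (29, 30); Newton's method refines it to λ ≈ 29.488. p(61) = -980 and p(62) = 988 have opposite signs, so a root lies in (61, 62); Newton's method refines it to λ ≈ 61.5098. Check (Vieta): the three roots sum to 91, matching tr M = 91.
So the eigenvalues of A^T A are ≈ 0.0022, 29.488, 61.5098 (all ≥ 0, as they must be for A^T A). The largest is λ_max ≈ 61.5098, hence ||A||_2 = sqrt(λ_max) ≈ 7.8428.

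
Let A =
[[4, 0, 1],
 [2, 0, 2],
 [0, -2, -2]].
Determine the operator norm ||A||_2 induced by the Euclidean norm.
||A||_2 ≈ 4.938 (= sqrt(largest eigenvalue of A^T A))

||A||_2 = sigma_max(A) = sqrt(lambda_max(A^T A)). Form the symmetric matrix M = A^T A =
[[20, 0, 8],
 [0, 4, 4],
 [8, 4, 9]].
Its characteristic polynomial (trace, sum of principal 2x2 minors, determinant of M give the coefficients) is
  p(λ) = det(λ I - M) = λ^3 - 33λ^2 + 216λ - 144.
No integer candidate from the rational root theorem (±divisors of 144) is a root, so the roots are irrational. The cubic discriminant is Δ = 7713792 > 0, so there are three distinct real roots. p(0) = -144 and p(1) = 40 have opposite signs, so a root lies in (0, 1); Newton's method refines it to λ ≈ 0.7508. p(7) = 94 and p(8) = -16 have opposite signs, so a root lies in (7, 8); Newton's method refines it to λ ≈ 7.8653. p(24) = -144 and p(25) = 256 have opposite signs, so a root lies in (24, 25); Newton's method refines it to λ ≈ 24.3839. Check (Vieta): the three roots sum to 33, matching tr M = 33.
So the eigenvalues of A^T A are ≈ 0.7508, 7.8653, 24.3839 (all ≥ 0, as they must be for A^T A). The largest is λ_max ≈ 24.3839, hence ||A||_2 = sqrt(λ_max) ≈ 4.938.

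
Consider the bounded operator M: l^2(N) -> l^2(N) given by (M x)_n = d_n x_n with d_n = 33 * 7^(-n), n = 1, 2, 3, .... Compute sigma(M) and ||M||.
sigma(M) = {33 * 7^(-n) : n ≥ 1} ∪ {0}; ||M|| = 33/7

A bounded diagonal operator on l^2 with diagonal entries d_n has spectrum equal to the closure of {d_n : n ≥ 1}: every d_n is an eigenvalue (with eigenvector e_n), so {d_n} ⊂ sigma(M); the spectrum is closed, so its closure is too; and for lambda not in the closure, (M - lambda I) has bounded inverse (the diagonal entries 1/(d_n - lambda) are bounded). For our sequence d_n = 33 * 7^(-n), n = 1, 2, 3, ...:
  - {d_n} = {33 * 7^(-n) : n ≥ 1}; the only limit point is 0
  - closure = {33 * 7^(-n) : n ≥ 1} ∪ {0}
For the norm: a diagonal operator has ||M|| = sup_n |d_n|. Here d_n = 33 * 7^(-n) is positive and decreasing, so sup_n |d_n| = d_1 = 33/7. So ||M|| = 33/7.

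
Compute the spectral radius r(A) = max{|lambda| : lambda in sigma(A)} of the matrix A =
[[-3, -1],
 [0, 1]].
r(A) = 3

The eigenvalues of A are the roots of its characteristic polynomial. With M = A (coefficients from the trace and determinant):
  p(λ) = det(λ I - M) = λ^2 + 2λ - 3.
For λ^2 + 2λ - 3 the discriminant is 16. It is a perfect square (4^2), so the roots are rational: λ = (-2 ± 4)/2 = 1, -3.
Thus the eigenvalues (to 4 decimals) are 1 (modulus 1); -3 (modulus 3). The spectral radius is the largest modulus: r(A) = 3. (Cross-check: r(A) ≤ ||A||_2 ≈ 3.1796; equality holds whenever A is normal, though it can also hold for some non-normal A.)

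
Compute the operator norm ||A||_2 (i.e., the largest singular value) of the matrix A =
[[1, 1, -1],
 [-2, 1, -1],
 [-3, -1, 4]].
||A||_2 ≈ 5.3432 (= sqrt(largest eigenvalue of A^T A))

||A||_2 = sigma_max(A) = sqrt(lambda_max(A^T A)). Form the symmetric matrix M = A^T A =
[[14, 2, -11],
 [2, 3, -6],
 [-11, -6, 18]].
Its characteristic polynomial (trace, sum of principal 2x2 minors, determinant of M give the coefficients) is
  p(λ) = det(λ I - M) = λ^3 - 35λ^2 + 187λ - 81.
No integer candidate from the rational root theorem (±divisors of 81) is a root, so the roots are irrational. The cubic discriminant is Δ = 12154176 > 0, so there are three distinct real roots. p(0) = -81 and p(1) = 72 have opposite signs, so a root lies in (0, 1); Newton's method refines it to λ ≈ 0.4748. p(5) = 104 and p(6) = -3 have opposite signs, so a root lies in (5, 6); Newton's method refines it to λ ≈ 5.9759. p(28) = -333 and p(29) = 296 have opposite signs, so a root lies in (28, 29); Newton's method refines it to λ ≈ 28.5493. Check (Vieta): the three roots sum to 35, matching tr M = 35.
So the eigenvalues of A^T A are ≈ 0.4748, 5.9759, 28.5493 (all ≥ 0, as they must be for A^T A). The largest is λ_max ≈ 28.5493, hence ||A||_2 = sqrt(λ_max) ≈ 5.3432.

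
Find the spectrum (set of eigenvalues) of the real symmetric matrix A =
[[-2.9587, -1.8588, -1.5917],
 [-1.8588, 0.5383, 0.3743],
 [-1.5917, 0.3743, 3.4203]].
sigma(A) ≈ {-4, 1, 4}

A is real symmetric, so its spectrum consists of real eigenvalues. Expanding the characteristic polynomial of the displayed matrix gives
  det(λ I - A) = p(λ) = λ^3 + (-1)λ^2 + (-16)λ + (16).
Solving p(λ) = 0 yields eigenvalues ≈ -4, 1, 4. (A is shown rounded to 4 decimals, so these recover the underlying integer eigenvalues to within that precision.)
Verification: the trace of A = 1 equals the sum of eigenvalues 1, and det(A) ≈ -15.9994 matches the eigenvalue product -16.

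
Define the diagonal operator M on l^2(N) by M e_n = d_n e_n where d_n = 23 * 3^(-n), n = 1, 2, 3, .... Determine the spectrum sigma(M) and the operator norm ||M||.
sigma(M) = {23 * 3^(-n) : n ≥ 1} ∪ {0}; ||M|| = 23/3

A bounded diagonal operator on l^2 with diagonal entries d_n has spectrum equal to the closure of {d_n : n ≥ 1}: every d_n is an eigenvalue (with eigenvector e_n), so {d_n} ⊂ sigma(M); the spectrum is closed, so its closure is too; and for lambda not in the closure, (M - lambda I) has bounded inverse (the diagonal entries 1/(d_n - lambda) are bounded). For our sequence d_n = 23 * 3^(-n), n = 1, 2, 3, ...:
  - {d_n} = {23 * 3^(-n) : n ≥ 1}; the only limit point is 0
  - closure = {23 * 3^(-n) : n ≥ 1} ∪ {0}
For the norm: a diagonal operator has ||M|| = sup_n |d_n|. Here d_n = 23 * 3^(-n) is positive and decreasing, so sup_n |d_n| = d_1 = 23/3. So ||M|| = 23/3.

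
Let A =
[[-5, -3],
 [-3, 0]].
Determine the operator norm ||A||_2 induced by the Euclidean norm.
||A||_2 = sqrt((43 + sqrt(1525))/2) ≈ 6.4051 (= sqrt(largest eigenvalue of A^T A))

||A||_2 = sigma_max(A) = sqrt(lambda_max(A^T A)). Form the symmetric matrix M = A^T A =
[[34, 15],
 [15, 9]].
Its characteristic polynomial (trace, determinant of M give the coefficients) is
  p(λ) = det(λ I - M) = λ^2 - 43λ + 81.
For λ^2 - 43λ + 81 the discriminant is 1525. It is nonnegative but not a perfect square, so the roots are real and irrational: λ = (43 ± sqrt(1525))/2 ≈ 41.0256, 1.9744.
So the eigenvalues of A^T A are ≈ 1.9744, 41.0256 (all ≥ 0, as they must be for A^T A). The largest is λ_max = (43 + sqrt(1525))/2 ≈ 41.0256, hence ||A||_2 = sqrt(λ_max) = sqrt((43 + sqrt(1525))/2) ≈ 6.4051.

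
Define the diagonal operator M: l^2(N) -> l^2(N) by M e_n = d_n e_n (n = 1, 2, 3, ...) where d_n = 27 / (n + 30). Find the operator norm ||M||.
||M|| = 27/31 (attained at n = 1)

For M diagonal, ||M|| = sup_n |d_n| = sup_n 27/(n + 30). This is positive and strictly decreasing in n, so the supremum is attained at n = 1: d_1 = 27/(1 + 30) = 27/31. Hence ||M|| = 27/31.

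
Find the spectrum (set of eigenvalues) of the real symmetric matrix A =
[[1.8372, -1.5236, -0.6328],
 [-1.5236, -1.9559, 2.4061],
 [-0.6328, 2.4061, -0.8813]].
sigma(A) ≈ {-4, 0, 3}

A is real symmetric, so its spectrum consists of real eigenvalues. Expanding the characteristic polynomial of the displayed matrix gives
  det(λ I - A) = p(λ) = λ^3 + (1)λ^2 + (-12)λ + (0).
Solving p(λ) = 0 yields eigenvalues ≈ -4, 0, 3. (A is shown rounded to 4 decimals, so these recover the underlying integer eigenvalues to within that precision.)
Verification: the trace of A = -1 equals the sum of eigenvalues -1, and det(A) ≈ -0.0007 matches the eigenvalue product 0.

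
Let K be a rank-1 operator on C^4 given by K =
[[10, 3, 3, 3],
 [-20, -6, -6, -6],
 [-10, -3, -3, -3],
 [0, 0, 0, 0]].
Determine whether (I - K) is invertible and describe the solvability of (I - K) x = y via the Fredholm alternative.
(I - K) is singular (det(I - K) = 0, i.e. 1 ∈ sigma(K)). (I - K) x = y is solvable iff y ⊥ ker((I - K)^*) = span{(10, 3, 3, 3)}, i.e. iff 10y_1 + 3y_2 + 3y_3 + 3y_4 = 0. When solvable, the solutions are x = y + c·(1, -2, -1, 0), c arbitrary (ker(I - K) = span{(1, -2, -1, 0)}, dimension 1).

K has rank 1, so it is an outer product K = u v^T: every row of K is a multiple of one row vector. Reading off the entries, u = (1, -2, -1, 0) and v = (10, 3, 3, 3) (row i of K equals u_i·v^T). A rank-one matrix u v^T satisfies K u = u (v·u) and kills the (3)-dimensional subspace v^⊥, so its characteristic polynomial is lambda^3 (lambda - v·u) with v·u = tr K = 1. Hence the eigenvalues of I - K are 1 (multiplicity 3) and 1 - (1) = 0, so det(I - K) = 0. (Direct check: I - K =
[[-9, -3, -3, -3],
 [20, 7, 6, 6],
 [10, 3, 4, 3],
 [0, 0, 0, 1]]
has determinant 0.) So 1 is an eigenvalue of K and (I - K) is not invertible. The finite-dimensional Fredholm alternative says: either (I - K) is invertible, or ker(I - K) ≠ {0} and then range(I - K) = ker((I - K)^*)^⊥, with dim ker(I - K) = dim ker((I - K)^*). We are in the second case, so we need both kernels. Kernel of I - K: (I - K) u = u - u (v·u) = u - u = 0, so ker(I - K) = span{u} = span{(1, -2, -1, 0)} (it is exactly 1-dimensional because rank(I - K) = 3). Kernel of the adjoint: K is real, so (I - K)^* = I - K^T = I - v u^T, and (I - v u^T) v = v - v (u·v) = 0; hence ker((I - K)^*) = span{v} = span{(10, 3, 3, 3)}. Therefore (I - K) x = y is solvable iff <y, v> = 0, i.e. iff 10y_1 + 3y_2 + 3y_3 + 3y_4 = 0. When this holds, K y = u (v·y) = 0, so (I - K) y = y and x = y is a particular solution; the full solution set is the line x = y + c·u = y + c·(1, -2, -1, 0), c ∈ C.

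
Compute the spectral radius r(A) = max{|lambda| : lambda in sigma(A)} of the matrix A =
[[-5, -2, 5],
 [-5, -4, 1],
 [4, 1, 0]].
r(A) ≈ 9.5816

The eigenvalues of A are the roots of its characteristic polynomial. With M = A (coefficients from the trace, the sum of principal 2x2 minors, and det A):
  p(λ) = det(λ I - M) = λ^3 + 9λ^2 - 11λ - 52.
No integer candidate from the rational root theorem (±divisors of 52) is a root, so the roots are irrational. The cubic discriminant is Δ = 186413 > 0, so there are three distinct real roots. p(-10) = -42 and p(-9) = 47 have opposite signs, so a root lies in (-10, -9); Newton's method refines it to λ ≈ -9.5816. p(-3) = 35 and p(-2) = -2 have opposite signs, so a root lies in (-3, -2); Newton's method refines it to λ ≈ -2.0569. p(2) = -30 and p(3) = 23 have opposite signs, so a root lies in (2, 3); Newton's method refines it to λ ≈ 2.6385. Check (Vieta): the three roots sum to -9, matching tr M = -9.
Thus the eigenvalues (to 4 decimals) are -9.5816 (modulus 9.5816); -2.0569 (modulus 2.0569); 2.6385 (modulus 2.6385). The spectral radius is the largest modulus: r(A) ≈ 9.5816. (Cross-check: r(A) ≤ ||A||_2 ≈ 9.96; equality holds whenever A is normal, though it can also hold for some non-normal A.)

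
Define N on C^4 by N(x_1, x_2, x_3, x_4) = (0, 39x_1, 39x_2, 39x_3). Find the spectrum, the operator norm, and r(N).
sigma(N) = {0}; ||N|| = 39; r(N) = 0. (N is nilpotent with N^4 = 0.)

On C^4, N is a strictly lower-triangular matrix with 39 on the subdiagonal and zeros elsewhere, so its characteristic polynomial is lambda^4 and every eigenvalue is 0: sigma(N) = {0}. For the operator norm, N e_i = 39e_{i+1} for i = 1, ..., 3 and N e_4 = 0, so the singular values of N are 39 (with multiplicity 3) and 0; hence ||N|| = 39. The spectral radius r(N) = max|lambda| = 0. Note ||N|| > r(N) — characteristic of non-normal nilpotent operators. Indeed N^4 = 0.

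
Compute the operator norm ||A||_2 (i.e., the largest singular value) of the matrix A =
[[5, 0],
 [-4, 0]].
||A||_2 = sqrt(41) ≈ 6.4031 (= sqrt(largest eigenvalue of A^T A))

||A||_2 = sigma_max(A) = sqrt(lambda_max(A^T A)). Form the symmetric matrix M = A^T A =
[[41, 0],
 [0, 0]].
Its characteristic polynomial (trace, determinant of M give the coefficients) is
  p(λ) = det(λ I - M) = λ^2 - 41λ.
For λ^2 - 41λ the discriminant is 1681. It is a perfect square (41^2), so the roots are rational: λ = (41 ± 41)/2 = 41, 0.
So the eigenvalues of A^T A are ≈ 0, 41 (all ≥ 0, as they must be for A^T A). The largest is λ_max = 41, hence ||A||_2 = sqrt(λ_max) = sqrt(41) ≈ 6.4031.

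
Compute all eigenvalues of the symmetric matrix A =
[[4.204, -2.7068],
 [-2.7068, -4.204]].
sigma(A) ≈ {-5, 5}

A is real symmetric, so its spectrum consists of real eigenvalues. Expanding the characteristic polynomial of the displayed matrix gives
  det(λ I - A) = p(λ) = λ^2 + (0)λ + (-25).
Solving p(λ) = 0 yields eigenvalues ≈ -5, 5. (A is shown rounded to 4 decimals, so these recover the underlying integer eigenvalues to within that precision.)
Verification: the trace of A = 0 equals the sum of eigenvalues 0, and det(A) ≈ -25.0004 matches the eigenvalue product -25.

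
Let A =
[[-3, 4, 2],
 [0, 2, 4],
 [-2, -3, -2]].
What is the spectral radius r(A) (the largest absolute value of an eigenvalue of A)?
r(A) ≈ 3.7057

The eigenvalues of A are the roots of its characteristic polynomial. With M = A (coefficients from the trace, the sum of principal 2x2 minors, and det A):
  p(λ) = det(λ I - M) = λ^3 + 3λ^2 + 12λ + 48.
No integer candidate from the rational root theorem (±divisors of 48) is a root, so the roots are irrational. The cubic discriminant is Δ = -41904 < 0, so there is one real root and a complex-conjugate pair. p(-4) = -16 and p(-3) = 12 have opposite signs, so a root lies in (-4, -3); Newton's method refines it to λ ≈ -3.4955. Dividing out (λ - (-3.4955)) leaves approximately λ^2 - 0.4955λ + 13.732. For λ^2 - 0.4955λ + 13.732 the discriminant is -54.6824. It is negative, so the remaining roots are the complex-conjugate pair λ ≈ 0.2477 ± 3.6974i. Their product equals the constant term, so |λ|^2 ≈ 13.732 and |λ| ≈ 3.7057.
Thus the eigenvalues (to 4 decimals) are -3.4955 (modulus 3.4955); 0.2477 ± 3.6974i (modulus 3.7057). The spectral radius is the largest modulus: r(A) ≈ 3.7057. (Cross-check: r(A) ≤ ||A||_2 ≈ 7.0404; equality holds whenever A is normal, though it can also hold for some non-normal A.)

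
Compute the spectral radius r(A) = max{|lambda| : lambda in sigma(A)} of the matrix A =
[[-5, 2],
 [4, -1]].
r(A) = (6 + sqrt(48))/2 ≈ 6.4641

The eigenvalues of A are the roots of its characteristic polynomial. With M = A (coefficients from the trace and determinant):
  p(λ) = det(λ I - M) = λ^2 + 6λ - 3.
For λ^2 + 6λ - 3 the discriminant is 48. It is nonnegative but not a perfect square, so the roots are real and irrational: λ = (-6 ± sqrt(48))/2 ≈ 0.4641, -6.4641.
Thus the eigenvalues (to 4 decimals) are 0.4641 (modulus 0.4641); -6.4641 (modulus 6.4641). The spectral radius is the largest modulus: r(A) = (6 + sqrt(48))/2 ≈ 6.4641. (Cross-check: r(A) ≤ ||A||_2 ≈ 6.7678; equality holds whenever A is normal, though it can also hold for some non-normal A.)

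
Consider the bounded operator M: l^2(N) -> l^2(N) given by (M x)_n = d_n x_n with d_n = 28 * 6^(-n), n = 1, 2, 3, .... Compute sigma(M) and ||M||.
sigma(M) = {28 * 6^(-n) : n ≥ 1} ∪ {0}; ||M|| = 14/3

A bounded diagonal operator on l^2 with diagonal entries d_n has spectrum equal to the closure of {d_n : n ≥ 1}: every d_n is an eigenvalue (with eigenvector e_n), so {d_n} ⊂ sigma(M); the spectrum is closed, so its closure is too; and for lambda not in the closure, (M - lambda I) has bounded inverse (the diagonal entries 1/(d_n - lambda) are bounded). For our sequence d_n = 28 * 6^(-n), n = 1, 2, 3, ...:
  - {d_n} = {28 * 6^(-n) : n ≥ 1}; the only limit point is 0
  - closure = {28 * 6^(-n) : n ≥ 1} ∪ {0}
For the norm: a diagonal operator has ||M|| = sup_n |d_n|. Here d_n = 28 * 6^(-n) is positive and decreasing, so sup_n |d_n| = d_1 = 28/6 = 14/3. So ||M|| = 14/3.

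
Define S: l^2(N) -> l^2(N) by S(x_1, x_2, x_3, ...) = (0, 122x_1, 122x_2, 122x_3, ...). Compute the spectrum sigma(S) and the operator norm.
sigma(S) = closed disk {z in C : |z| ≤ 122}; ||S|| = 122

Note S = 122·U where U is the unit right shift (U x)_k = x_{k-1} (with x_0 := 0); so ||S|| = 122||U|| and sigma(S) = 122·sigma(U). ||S x||^2 = sum_{k≥1} |122x_k|^2 = 14884||x||^2, so ||S|| = 122 and sigma(S) ⊂ {|z| ≤ 122}. For any |lambda| < 122, the equation (S - lambda I) x = 0 forces x_1 = 0, then 122x_k = lambda x_{k+1} ⇒ x = 0, so S has no eigenvalues. But (S - lambda I) is not surjective for |lambda| < 122: solving (S - lambda I) x = e_1 would require x_n proportional to (lambda/122)^(-n), which is not in l^2. So every |lambda| < 122 lies in the residual spectrum. The boundary |lambda| = 122 is in the approximate point spectrum (the spectrum is closed). Hence sigma(S) is the closed disk of radius 122.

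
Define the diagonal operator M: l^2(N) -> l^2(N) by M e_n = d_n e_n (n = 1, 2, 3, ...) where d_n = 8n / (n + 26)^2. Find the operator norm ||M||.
||M|| = 1/13 (attained at n = 26)

For M diagonal, ||M|| = sup_n |d_n|. Treat f(x) = 8x / (x + 26)^2 for real x > 0. By the quotient rule, f'(x) = 8(26 - x)/(x + 26)^3, which is positive for x < 26 and negative for x > 26. So f has a unique maximum at x = 26, and since 26 is a positive integer, the supremum over n ≥ 1 is attained at n = 26: d_26 = 8·26/(26 + 26)^2 = 8·26/2704 = 1/13. Hence ||M|| = 1/13.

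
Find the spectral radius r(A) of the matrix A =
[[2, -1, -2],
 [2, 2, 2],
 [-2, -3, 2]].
r(A) = 4

The eigenvalues of A are the roots of its characteristic polynomial. With M = A (coefficients from the trace, the sum of principal 2x2 minors, and det A):
  p(λ) = det(λ I - M) = λ^3 - 6λ^2 + 16λ - 32.
By the rational root theorem any rational root is an integer divisor of 32. Testing λ = 4: p(4) = 64 - 96 + 64 - 32 = 0, so λ = 4 is a root. Dividing out (λ - 4) leaves p(λ) = (λ - 4)(λ^2 - 2λ + 8). For λ^2 - 2λ + 8 the discriminant is -28. It is negative, so the roots are the complex-conjugate pair λ = 1 ± (sqrt(28)/2) i ≈ 1 ± 2.6458i. For a conjugate pair the product of the roots equals the constant term, so |λ|^2 = 8 and |λ| = sqrt(8) ≈ 2.8284.
Thus the eigenvalues (to 4 decimals) are 1 ± 2.6458i (modulus 2.8284); 4 (modulus 4). The spectral radius is the largest modulus: r(A) = 4. (Cross-check: r(A) ≤ ||A||_2 ≈ 4.6709; equality holds whenever A is normal, though it can also hold for some non-normal A.)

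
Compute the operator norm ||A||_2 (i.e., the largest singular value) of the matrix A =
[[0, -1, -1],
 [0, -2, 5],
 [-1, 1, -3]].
||A||_2 ≈ 6.2913 (= sqrt(largest eigenvalue of A^T A))

||A||_2 = sigma_max(A) = sqrt(lambda_max(A^T A)). Form the symmetric matrix M = A^T A =
[[1, -1, 3],
 [-1, 6, -12],
 [3, -12, 35]].
Its characteristic polynomial (trace, sum of principal 2x2 minors, determinant of M give the coefficients) is
  p(λ) = det(λ I - M) = λ^3 - 42λ^2 + 97λ - 49.
No integer candidate from the rational root theorem (±divisors of 49) is a root, so the roots are irrational. The cubic discriminant is Δ = 1953977 > 0, so there are three distinct real roots. p(0) = -49 and p(1) = 7 have opposite signs, so a root lies in (0, 1); Newton's method refines it to λ ≈ 0.7349. p(1) = 7 and p(2) = -15 have opposite signs, so a root lies in (1, 2); Newton's method refines it to λ ≈ 1.6845. p(39) = -829 and p(40) = 631 have opposite signs, so a root lies in (39, 40); Newton's method refines it to λ ≈ 39.5806. Check (Vieta): the three roots sum to 42, matching tr M = 42.
So the eigenvalues of A^T A are ≈ 0.7349, 1.6845, 39.5806 (all ≥ 0, as they must be for A^T A). The largest is λ_max ≈ 39.5806, hence ||A||_2 = sqrt(λ_max) ≈ 6.2913.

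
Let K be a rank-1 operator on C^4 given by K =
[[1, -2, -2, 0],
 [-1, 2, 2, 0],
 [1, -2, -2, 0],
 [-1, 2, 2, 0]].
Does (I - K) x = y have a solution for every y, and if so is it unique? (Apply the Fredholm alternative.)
(I - K) is singular (det(I - K) = 0, i.e. 1 ∈ sigma(K)). (I - K) x = y is solvable iff y ⊥ ker((I - K)^*) = span{(1, -2, -2, 0)}, i.e. iff y_1 - 2y_2 - 2y_3 = 0. When solvable, the solutions are x = y + c·(1, -1, 1, -1), c arbitrary (ker(I - K) = span{(1, -1, 1, -1)}, dimension 1).

K has rank 1, so it is an outer product K = u v^T: every row of K is a multiple of one row vector. Reading off the entries, u = (1, -1, 1, -1) and v = (1, -2, -2, 0) (row i of K equals u_i·v^T). A rank-one matrix u v^T satisfies K u = u (v·u) and kills the (3)-dimensional subspace v^⊥, so its characteristic polynomial is lambda^3 (lambda - v·u) with v·u = tr K = 1. Hence the eigenvalues of I - K are 1 (multiplicity 3) and 1 - (1) = 0, so det(I - K) = 0. (Direct check: I - K =
[[0, 2, 2, 0],
 [1, -1, -2, 0],
 [-1, 2, 3, 0],
 [1, -2, -2, 1]]
has determinant 0.) So 1 is an eigenvalue of K and (I - K) is not invertible. The finite-dimensional Fredholm alternative says: either (I - K) is invertible, or ker(I - K) ≠ {0} and then range(I - K) = ker((I - K)^*)^⊥, with dim ker(I - K) = dim ker((I - K)^*). We are in the second case, so we need both kernels. Kernel of I - K: (I - K) u = u - u (v·u) = u - u = 0, so ker(I - K) = span{u} = span{(1, -1, 1, -1)} (it is exactly 1-dimensional because rank(I - K) = 3). Kernel of the adjoint: K is real, so (I - K)^* = I - K^T = I - v u^T, and (I - v u^T) v = v - v (u·v) = 0; hence ker((I - K)^*) = span{v} = span{(1, -2, -2, 0)}. Therefore (I - K) x = y is solvable iff <y, v> = 0, i.e. iff y_1 - 2y_2 - 2y_3 = 0. When this holds, K y = u (v·y) = 0, so (I - K) y = y and x = y is a particular solution; the full solution set is the line x = y + c·u = y + c·(1, -1, 1, -1), c ∈ C.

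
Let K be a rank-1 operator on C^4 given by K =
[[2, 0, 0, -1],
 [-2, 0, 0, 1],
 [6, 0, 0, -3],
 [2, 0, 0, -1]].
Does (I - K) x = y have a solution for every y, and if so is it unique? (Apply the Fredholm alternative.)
(I - K) is singular (det(I - K) = 0, i.e. 1 ∈ sigma(K)). (I - K) x = y is solvable iff y ⊥ ker((I - K)^*) = span{(-2, 0, 0, 1)}, i.e. iff -2y_1 + y_4 = 0. When solvable, the solutions are x = y + c·(-1, 1, -3, -1), c arbitrary (ker(I - K) = span{(-1, 1, -3, -1)}, dimension 1).

K has rank 1, so it is an outer product K = u v^T: every row of K is a multiple of one row vector. Reading off the entries, u = (-1, 1, -3, -1) and v = (-2, 0, 0, 1) (row i of K equals u_i·v^T). A rank-one matrix u v^T satisfies K u = u (v·u) and kills the (3)-dimensional subspace v^⊥, so its characteristic polynomial is lambda^3 (lambda - v·u) with v·u = tr K = 1. Hence the eigenvalues of I - K are 1 (multiplicity 3) and 1 - (1) = 0, so det(I - K) = 0. (Direct check: I - K =
[[-1, 0, 0, 1],
 [2, 1, 0, -1],
 [-6, 0, 1, 3],
 [-2, 0, 0, 2]]
has determinant 0.) So 1 is an eigenvalue of K and (I - K) is not invertible. The finite-dimensional Fredholm alternative says: either (I - K) is invertible, or ker(I - K) ≠ {0} and then range(I - K) = ker((I - K)^*)^⊥, with dim ker(I - K) = dim ker((I - K)^*). We are in the second case, so we need both kernels. Kernel of I - K: (I - K) u = u - u (v·u) = u - u = 0, so ker(I - K) = span{u} = span{(-1, 1, -3, -1)} (it is exactly 1-dimensional because rank(I - K) = 3). Kernel of the adjoint: K is real, so (I - K)^* = I - K^T = I - v u^T, and (I - v u^T) v = v - v (u·v) = 0; hence ker((I - K)^*) = span{v} = span{(-2, 0, 0, 1)}. Therefore (I - K) x = y is solvable iff <y, v> = 0, i.e. iff -2y_1 + y_4 = 0. When this holds, K y = u (v·y) = 0, so (I - K) y = y and x = y is a particular solution; the full solution set is the line x = y + c·u = y + c·(-1, 1, -3, -1), c ∈ C.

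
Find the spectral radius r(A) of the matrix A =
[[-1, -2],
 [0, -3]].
r(A) = 3

The eigenvalues of A are the roots of its characteristic polynomial. With M = A (coefficients from the trace and determinant):
  p(λ) = det(λ I - M) = λ^2 + 4λ + 3.
For λ^2 + 4λ + 3 the discriminant is 4. It is a perfect square (2^2), so the roots are rational: λ = (-4 ± 2)/2 = -1, -3.
Thus the eigenvalues (to 4 decimals) are -1 (modulus 1); -3 (modulus 3). The spectral radius is the largest modulus: r(A) = 3. (Cross-check: r(A) ≤ ||A||_2 ≈ 3.6503; equality holds whenever A is normal, though it can also hold for some non-normal A.)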